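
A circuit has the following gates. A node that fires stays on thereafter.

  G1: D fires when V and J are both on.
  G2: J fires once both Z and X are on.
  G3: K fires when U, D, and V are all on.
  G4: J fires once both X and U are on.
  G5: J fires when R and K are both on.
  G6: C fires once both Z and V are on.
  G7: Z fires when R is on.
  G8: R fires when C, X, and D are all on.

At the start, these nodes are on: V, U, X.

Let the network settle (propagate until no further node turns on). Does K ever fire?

Yes

X and U are on, so J fires (G4).
V and J are on, so D fires (G1).
U, D, and V are on, so K fires (G3).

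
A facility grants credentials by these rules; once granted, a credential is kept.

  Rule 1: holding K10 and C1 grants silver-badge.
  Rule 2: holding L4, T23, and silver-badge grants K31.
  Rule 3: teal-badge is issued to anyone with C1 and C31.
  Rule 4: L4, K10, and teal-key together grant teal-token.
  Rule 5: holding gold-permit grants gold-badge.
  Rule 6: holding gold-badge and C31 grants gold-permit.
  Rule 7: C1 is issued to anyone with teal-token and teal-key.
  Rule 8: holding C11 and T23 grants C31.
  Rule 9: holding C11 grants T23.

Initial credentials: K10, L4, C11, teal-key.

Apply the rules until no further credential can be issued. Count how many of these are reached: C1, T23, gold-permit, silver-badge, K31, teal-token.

Holding L4, K10, and teal-key grants teal-token (Rule 4).
Holding C11 grants T23 (Rule 9).
Holding teal-token and teal-key grants C1 (Rule 7).
Holding K10 and C1 grants silver-badge (Rule 1).
Holding L4, T23, and silver-badge grants K31 (Rule 2).
C1: reached.
T23: reached.
gold-permit would need gold-badge and C31 (Rule 6), but gold-badge is never granted.
silver-badge: reached.
K31: reached.
teal-token: reached.
Reached: C1, T23, silver-badge, K31, and teal-token — 5 of the 6.

5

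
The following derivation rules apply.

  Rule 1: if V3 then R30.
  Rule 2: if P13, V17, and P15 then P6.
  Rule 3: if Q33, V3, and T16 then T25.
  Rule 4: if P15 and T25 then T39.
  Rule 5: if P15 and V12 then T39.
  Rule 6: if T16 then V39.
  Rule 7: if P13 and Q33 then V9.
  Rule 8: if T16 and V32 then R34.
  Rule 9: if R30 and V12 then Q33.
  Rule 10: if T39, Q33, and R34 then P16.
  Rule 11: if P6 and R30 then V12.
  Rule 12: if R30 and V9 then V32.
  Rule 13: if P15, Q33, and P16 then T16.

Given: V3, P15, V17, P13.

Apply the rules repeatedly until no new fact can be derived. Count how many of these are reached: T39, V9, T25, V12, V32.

4

V3 holds, so R30 follows (Rule 1).
P13, V17, and P15 hold, so P6 follows (Rule 2).
From P6 and R30, Rule 11 gives V12.
P15 and V12 hold, so T39 follows (Rule 5).
R30 and V12 hold, so Q33 follows (Rule 9).
P13 and Q33 hold, so V9 follows (Rule 7).
R30 and V9 hold, so V32 follows (Rule 12).
T39: reached.
V9: reached.
T25 would need Q33, V3, and T16 (Rule 3), but T16 is never established.
V12: reached.
V32: reached.
Reached: T39, V9, V12, and V32 — 4 of the 5.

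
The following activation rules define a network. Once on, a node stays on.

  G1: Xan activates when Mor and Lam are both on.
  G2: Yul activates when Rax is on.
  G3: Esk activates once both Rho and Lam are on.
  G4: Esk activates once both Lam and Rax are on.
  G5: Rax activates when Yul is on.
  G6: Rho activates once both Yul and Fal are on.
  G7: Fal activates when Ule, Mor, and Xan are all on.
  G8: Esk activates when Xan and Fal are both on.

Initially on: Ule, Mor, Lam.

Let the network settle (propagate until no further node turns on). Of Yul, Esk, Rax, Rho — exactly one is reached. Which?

G1: Mor and Lam on → Xan on.
G7: Ule, Mor, and Xan on → Fal on.
Xan and Fal are on, so Esk activates (G8).
Yul would need Rax (G2), but Rax never turns on. Rho would need Yul and Fal (G6), but Yul never turns on. Rax would need Yul (G5), but Yul never turns on.

Esk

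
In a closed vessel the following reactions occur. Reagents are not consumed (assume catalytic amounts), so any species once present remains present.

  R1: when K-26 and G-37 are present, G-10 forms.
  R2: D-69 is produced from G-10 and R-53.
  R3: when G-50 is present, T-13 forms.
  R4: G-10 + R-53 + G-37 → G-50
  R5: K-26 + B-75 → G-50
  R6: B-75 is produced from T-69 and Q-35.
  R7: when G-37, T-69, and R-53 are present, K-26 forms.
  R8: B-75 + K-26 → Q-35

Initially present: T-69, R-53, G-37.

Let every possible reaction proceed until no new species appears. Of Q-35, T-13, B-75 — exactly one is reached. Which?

G-37, T-69, and R-53 present → K-26 forms (R7).
K-26 and G-37 present → G-10 forms (R1).
G-10, R-53, and G-37 present → G-50 forms (R4).
G-50 present → T-13 forms (R3).
Q-35 would need B-75 and K-26 (R8), but B-75 never forms. B-75 would need T-69 and Q-35 (R6), but Q-35 never forms.

T-13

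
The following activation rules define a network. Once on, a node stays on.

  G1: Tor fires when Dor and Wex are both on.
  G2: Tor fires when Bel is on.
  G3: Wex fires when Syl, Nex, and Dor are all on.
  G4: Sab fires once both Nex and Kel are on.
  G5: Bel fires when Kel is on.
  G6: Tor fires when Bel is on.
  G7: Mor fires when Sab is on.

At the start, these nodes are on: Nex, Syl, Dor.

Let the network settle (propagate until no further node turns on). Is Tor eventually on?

G3: Syl, Nex, and Dor on → Wex on.
Dor and Wex are on, so Tor fires (G1).

Yes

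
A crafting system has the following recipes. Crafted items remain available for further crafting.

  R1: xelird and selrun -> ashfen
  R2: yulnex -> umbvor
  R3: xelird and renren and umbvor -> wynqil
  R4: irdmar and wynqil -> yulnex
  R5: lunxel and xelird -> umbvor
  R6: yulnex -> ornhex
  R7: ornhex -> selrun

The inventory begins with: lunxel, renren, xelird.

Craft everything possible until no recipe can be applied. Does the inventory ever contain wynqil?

Yes

Using R5, lunxel and xelird make umbvor.
Using R3, xelird, renren, and umbvor make wynqil.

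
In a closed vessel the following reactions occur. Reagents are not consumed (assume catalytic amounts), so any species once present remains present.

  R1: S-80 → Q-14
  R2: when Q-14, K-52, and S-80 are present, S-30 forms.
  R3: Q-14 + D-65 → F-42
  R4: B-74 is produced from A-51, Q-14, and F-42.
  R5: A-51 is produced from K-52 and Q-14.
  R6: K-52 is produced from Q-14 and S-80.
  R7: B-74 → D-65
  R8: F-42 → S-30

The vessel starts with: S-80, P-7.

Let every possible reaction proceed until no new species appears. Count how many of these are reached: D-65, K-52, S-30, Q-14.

S-80 present → Q-14 forms (R1).
Q-14 and S-80 present → K-52 forms (R6).
Q-14, K-52, and S-80 present → S-30 forms (R2).
D-65 would need B-74 (R7), but B-74 never forms.
K-52: reached.
S-30: reached.
Q-14: reached.
Reached: K-52, S-30, and Q-14 — 3 of the 4.

3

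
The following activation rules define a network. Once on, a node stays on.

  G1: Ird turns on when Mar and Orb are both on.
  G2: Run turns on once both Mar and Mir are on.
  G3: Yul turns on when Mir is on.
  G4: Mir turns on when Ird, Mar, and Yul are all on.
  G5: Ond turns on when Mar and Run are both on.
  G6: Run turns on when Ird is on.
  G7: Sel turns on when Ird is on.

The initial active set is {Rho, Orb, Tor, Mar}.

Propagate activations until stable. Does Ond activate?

Yes

Mar and Orb are on, so Ird turns on (G1).
Ird is on, so Run turns on (G6).
Mar and Run are on, so Ond turns on (G5).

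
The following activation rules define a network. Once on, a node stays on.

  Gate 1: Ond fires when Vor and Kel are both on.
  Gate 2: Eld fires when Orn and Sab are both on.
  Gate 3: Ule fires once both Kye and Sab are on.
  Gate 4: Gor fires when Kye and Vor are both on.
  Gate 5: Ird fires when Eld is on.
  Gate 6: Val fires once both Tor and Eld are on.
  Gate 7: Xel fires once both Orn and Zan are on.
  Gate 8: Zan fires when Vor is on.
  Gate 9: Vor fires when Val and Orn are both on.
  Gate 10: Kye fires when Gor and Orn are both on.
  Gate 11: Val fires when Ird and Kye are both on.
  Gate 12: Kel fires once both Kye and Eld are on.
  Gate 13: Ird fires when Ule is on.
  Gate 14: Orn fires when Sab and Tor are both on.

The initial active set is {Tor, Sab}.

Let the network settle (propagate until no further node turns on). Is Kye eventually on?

Kye would need Gor and Orn (Gate 10), but Gor never turns on.

No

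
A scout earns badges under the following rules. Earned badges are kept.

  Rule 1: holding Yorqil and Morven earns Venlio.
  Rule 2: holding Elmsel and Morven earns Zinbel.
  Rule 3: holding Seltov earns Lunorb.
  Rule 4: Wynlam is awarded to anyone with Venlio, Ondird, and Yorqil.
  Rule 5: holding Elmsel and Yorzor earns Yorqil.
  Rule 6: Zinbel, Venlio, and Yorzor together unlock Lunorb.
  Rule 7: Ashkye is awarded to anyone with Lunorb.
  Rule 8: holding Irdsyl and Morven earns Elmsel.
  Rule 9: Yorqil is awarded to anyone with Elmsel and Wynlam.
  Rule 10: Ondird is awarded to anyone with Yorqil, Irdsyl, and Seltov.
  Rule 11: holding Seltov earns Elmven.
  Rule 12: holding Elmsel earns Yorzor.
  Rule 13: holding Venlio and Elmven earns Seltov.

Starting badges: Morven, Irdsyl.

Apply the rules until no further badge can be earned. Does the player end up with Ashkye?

Yes

With Irdsyl and Morven, Elmsel is earned (Rule 8).
With Elmsel and Morven, Zinbel is earned (Rule 2).
With Elmsel, Yorzor is earned (Rule 12).
With Elmsel and Yorzor, Yorqil is earned (Rule 5).
With Yorqil and Morven, Venlio is earned (Rule 1).
With Zinbel, Venlio, and Yorzor, Lunorb is earned (Rule 6).
With Lunorb, Ashkye is earned (Rule 7).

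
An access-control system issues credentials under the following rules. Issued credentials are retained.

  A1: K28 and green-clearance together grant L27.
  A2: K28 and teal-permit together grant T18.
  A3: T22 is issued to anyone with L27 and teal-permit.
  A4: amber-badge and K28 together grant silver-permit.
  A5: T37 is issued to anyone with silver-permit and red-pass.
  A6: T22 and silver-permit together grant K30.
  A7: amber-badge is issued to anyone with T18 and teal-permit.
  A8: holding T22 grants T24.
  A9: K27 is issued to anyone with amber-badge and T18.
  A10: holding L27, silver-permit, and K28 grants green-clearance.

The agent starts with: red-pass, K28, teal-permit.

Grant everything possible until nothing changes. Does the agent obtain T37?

Yes

Holding K28 and teal-permit grants T18 (A2).
Holding T18 and teal-permit grants amber-badge (A7).
Holding amber-badge and K28 grants silver-permit (A4).
Holding silver-permit and red-pass grants T37 (A5).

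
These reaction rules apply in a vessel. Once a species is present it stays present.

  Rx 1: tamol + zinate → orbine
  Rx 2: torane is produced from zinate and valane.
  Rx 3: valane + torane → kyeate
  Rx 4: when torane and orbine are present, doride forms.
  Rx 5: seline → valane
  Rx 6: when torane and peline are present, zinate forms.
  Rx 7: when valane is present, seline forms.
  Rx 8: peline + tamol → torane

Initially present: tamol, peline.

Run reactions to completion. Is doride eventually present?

Yes

peline and tamol present → torane forms (Rx 8).
torane and peline present → zinate forms (Rx 6).
tamol and zinate present → orbine forms (Rx 1).
torane and orbine present → doride forms (Rx 4).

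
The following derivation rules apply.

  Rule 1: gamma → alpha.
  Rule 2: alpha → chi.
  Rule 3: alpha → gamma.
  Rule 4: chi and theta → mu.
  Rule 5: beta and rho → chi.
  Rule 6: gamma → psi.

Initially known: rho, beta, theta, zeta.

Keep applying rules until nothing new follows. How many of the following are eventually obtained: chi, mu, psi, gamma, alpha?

From beta and rho, Rule 5 gives chi.
chi and theta hold, so mu follows (Rule 4).
chi: reached.
mu: reached.
psi would need gamma (Rule 6), but gamma is never established.
gamma would need alpha (Rule 3), but alpha is never established.
alpha would need gamma (Rule 1), but gamma is never established.
Reached: chi and mu — 2 of the 5.

2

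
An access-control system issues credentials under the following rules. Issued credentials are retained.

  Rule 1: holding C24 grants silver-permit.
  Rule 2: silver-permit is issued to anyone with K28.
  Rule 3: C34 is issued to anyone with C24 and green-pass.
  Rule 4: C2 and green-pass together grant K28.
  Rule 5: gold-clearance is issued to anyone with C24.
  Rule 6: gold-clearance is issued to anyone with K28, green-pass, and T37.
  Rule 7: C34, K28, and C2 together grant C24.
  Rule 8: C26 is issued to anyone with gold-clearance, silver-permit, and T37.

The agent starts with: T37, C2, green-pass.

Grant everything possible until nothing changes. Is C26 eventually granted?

Yes

Holding C2 and green-pass grants K28 (Rule 4).
Holding K28, green-pass, and T37 grants gold-clearance (Rule 6).
Holding K28 grants silver-permit (Rule 2).
Holding gold-clearance, silver-permit, and T37 grants C26 (Rule 8).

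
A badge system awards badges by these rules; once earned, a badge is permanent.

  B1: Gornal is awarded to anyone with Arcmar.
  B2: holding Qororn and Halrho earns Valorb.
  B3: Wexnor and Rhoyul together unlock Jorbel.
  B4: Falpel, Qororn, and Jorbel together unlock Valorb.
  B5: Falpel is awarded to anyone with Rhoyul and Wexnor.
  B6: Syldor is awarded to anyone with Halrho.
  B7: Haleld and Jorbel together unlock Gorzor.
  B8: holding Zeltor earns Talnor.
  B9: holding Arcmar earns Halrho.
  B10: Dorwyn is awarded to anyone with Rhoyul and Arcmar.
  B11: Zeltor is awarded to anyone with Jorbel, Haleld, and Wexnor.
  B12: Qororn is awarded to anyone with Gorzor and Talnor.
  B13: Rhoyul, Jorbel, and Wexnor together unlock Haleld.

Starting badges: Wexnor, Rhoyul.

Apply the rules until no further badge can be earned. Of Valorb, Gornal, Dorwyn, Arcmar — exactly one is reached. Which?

Valorb

With Wexnor and Rhoyul, Jorbel is earned (B3).
With Rhoyul and Wexnor, Falpel is earned (B5).
With Rhoyul, Jorbel, and Wexnor, Haleld is earned (B13).
With Jorbel, Haleld, and Wexnor, Zeltor is earned (B11).
With Haleld and Jorbel, Gorzor is earned (B7).
With Zeltor, Talnor is earned (B8).
With Gorzor and Talnor, Qororn is earned (B12).
With Falpel, Qororn, and Jorbel, Valorb is earned (B4).
Gornal would need Arcmar (B1), but Arcmar is never earned. Dorwyn would need Rhoyul and Arcmar (B10), but Arcmar is never earned. No rule produces Arcmar, and it is not given.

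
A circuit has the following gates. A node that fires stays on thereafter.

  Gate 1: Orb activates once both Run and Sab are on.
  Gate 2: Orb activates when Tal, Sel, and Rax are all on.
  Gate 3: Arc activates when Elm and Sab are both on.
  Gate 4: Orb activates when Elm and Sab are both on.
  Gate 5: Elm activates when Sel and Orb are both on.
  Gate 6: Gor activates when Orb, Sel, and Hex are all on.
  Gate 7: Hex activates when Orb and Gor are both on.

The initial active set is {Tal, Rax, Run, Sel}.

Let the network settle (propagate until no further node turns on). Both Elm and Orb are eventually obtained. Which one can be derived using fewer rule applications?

Orb: Tal, Sel, and Rax are on, so Orb activates (Gate 2). [1 rule application]
Elm: Gate 2: Tal, Sel, and Rax on → Orb on. Gate 5: Sel and Orb on → Elm on. [2 rule applications]
Orb needs fewer.

Orb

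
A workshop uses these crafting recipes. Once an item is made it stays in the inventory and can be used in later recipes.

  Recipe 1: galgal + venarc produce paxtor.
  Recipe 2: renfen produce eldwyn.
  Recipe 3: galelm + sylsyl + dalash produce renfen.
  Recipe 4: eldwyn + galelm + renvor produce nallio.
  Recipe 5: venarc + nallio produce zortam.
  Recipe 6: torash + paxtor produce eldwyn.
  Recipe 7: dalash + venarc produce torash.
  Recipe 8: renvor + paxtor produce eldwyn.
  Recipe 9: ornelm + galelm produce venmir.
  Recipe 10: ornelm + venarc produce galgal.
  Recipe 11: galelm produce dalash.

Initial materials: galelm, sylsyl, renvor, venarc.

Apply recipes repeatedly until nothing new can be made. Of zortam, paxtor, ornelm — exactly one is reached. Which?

Using Recipe 11, galelm makes dalash.
galelm + sylsyl + dalash → renfen (Recipe 3).
Using Recipe 2, renfen makes eldwyn.
eldwyn + galelm + renvor → nallio (Recipe 4).
venarc + nallio → zortam (Recipe 5).
No rule produces ornelm, and it is not given. paxtor would need galgal and venarc (Recipe 1), but galgal is never obtained.

zortam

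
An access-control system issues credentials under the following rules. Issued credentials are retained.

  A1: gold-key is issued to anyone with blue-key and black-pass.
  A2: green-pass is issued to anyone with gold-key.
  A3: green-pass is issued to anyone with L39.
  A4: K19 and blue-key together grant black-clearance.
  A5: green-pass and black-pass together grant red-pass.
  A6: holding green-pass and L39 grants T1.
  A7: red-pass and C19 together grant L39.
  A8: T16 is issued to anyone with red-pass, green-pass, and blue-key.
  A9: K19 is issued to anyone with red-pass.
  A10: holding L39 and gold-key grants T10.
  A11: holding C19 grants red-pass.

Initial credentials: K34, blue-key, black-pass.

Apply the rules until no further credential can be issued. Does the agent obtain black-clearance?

Yes

Holding blue-key and black-pass grants gold-key (A1).
Holding gold-key grants green-pass (A2).
Holding green-pass and black-pass grants red-pass (A5).
Holding red-pass grants K19 (A9).
Holding K19 and blue-key grants black-clearance (A4).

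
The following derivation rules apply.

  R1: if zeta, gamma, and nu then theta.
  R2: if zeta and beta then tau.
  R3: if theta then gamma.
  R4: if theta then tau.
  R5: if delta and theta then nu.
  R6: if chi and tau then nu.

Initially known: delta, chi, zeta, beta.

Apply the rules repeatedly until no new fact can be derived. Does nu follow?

From zeta and beta, R2 gives tau.
From chi and tau, R6 gives nu.

Yes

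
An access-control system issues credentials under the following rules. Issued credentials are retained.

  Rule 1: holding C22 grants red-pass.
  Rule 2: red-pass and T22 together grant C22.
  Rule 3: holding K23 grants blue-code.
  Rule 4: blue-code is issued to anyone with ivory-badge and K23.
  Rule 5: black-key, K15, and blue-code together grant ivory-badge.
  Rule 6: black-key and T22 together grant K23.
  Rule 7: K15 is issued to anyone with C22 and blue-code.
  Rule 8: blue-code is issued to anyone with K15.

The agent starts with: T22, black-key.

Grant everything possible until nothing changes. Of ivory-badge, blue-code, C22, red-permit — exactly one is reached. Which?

blue-code

Holding black-key and T22 grants K23 (Rule 6).
Holding K23 grants blue-code (Rule 3).
No rule produces red-permit, and it is not given. C22 would need red-pass and T22 (Rule 2), but red-pass is never granted. ivory-badge would need black-key, K15, and blue-code (Rule 5), but K15 is never granted.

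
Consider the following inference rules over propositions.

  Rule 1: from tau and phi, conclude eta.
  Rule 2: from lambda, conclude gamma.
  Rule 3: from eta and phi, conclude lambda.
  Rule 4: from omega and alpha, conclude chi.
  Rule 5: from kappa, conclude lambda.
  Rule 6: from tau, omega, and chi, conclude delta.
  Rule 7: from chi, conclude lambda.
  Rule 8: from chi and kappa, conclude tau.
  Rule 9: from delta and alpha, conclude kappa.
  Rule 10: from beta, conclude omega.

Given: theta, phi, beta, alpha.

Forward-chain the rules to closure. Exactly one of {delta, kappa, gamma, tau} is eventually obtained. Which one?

beta holds, so omega follows (Rule 10).
From omega and alpha, Rule 4 gives chi.
From chi, Rule 7 gives lambda.
lambda holds, so gamma follows (Rule 2).
kappa would need delta and alpha (Rule 9), but delta is never established. delta would need tau, omega, and chi (Rule 6), but tau is never established. tau would need chi and kappa (Rule 8), but kappa is never established.

gamma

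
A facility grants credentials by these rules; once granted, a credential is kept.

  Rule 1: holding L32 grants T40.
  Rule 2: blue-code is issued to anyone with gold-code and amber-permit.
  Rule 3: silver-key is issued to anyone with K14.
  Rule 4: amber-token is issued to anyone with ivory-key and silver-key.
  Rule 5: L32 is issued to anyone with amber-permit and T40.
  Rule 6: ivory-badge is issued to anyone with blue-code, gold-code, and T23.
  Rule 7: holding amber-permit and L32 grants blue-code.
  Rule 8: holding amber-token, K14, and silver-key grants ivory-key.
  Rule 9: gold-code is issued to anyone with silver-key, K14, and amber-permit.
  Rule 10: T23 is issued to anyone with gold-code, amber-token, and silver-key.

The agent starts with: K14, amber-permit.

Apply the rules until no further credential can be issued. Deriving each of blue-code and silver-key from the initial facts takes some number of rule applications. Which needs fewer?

silver-key

silver-key: Holding K14 grants silver-key (Rule 3). [1 rule application]
blue-code: Holding K14 grants silver-key (Rule 3). Holding silver-key, K14, and amber-permit grants gold-code (Rule 9). Holding gold-code and amber-permit grants blue-code (Rule 2). [3 rule applications]
silver-key needs fewer.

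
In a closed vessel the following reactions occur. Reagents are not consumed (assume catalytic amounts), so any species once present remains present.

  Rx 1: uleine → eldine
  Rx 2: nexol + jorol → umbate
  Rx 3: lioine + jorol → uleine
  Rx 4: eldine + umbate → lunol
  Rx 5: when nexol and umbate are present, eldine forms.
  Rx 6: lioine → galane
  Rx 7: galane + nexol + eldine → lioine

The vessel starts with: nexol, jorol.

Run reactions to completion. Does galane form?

No

galane would need lioine (Rx 6), but lioine never forms.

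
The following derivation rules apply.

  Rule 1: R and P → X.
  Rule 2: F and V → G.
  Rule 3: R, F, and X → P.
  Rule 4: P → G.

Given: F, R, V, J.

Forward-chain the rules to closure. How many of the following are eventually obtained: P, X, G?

1

F and V hold, so G follows (Rule 2).
P would need R, F, and X (Rule 3), but X is never established.
X would need R and P (Rule 1), but P is never established.
G: reached.
Reached: G — 1 of the 3.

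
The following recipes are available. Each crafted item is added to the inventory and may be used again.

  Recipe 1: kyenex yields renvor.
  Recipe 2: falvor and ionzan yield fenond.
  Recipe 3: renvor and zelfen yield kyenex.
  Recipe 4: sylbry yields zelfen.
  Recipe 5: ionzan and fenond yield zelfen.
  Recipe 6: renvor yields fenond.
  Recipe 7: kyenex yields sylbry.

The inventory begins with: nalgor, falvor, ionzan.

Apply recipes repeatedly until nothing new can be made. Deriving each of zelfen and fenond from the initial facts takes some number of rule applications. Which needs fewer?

fenond: Using Recipe 2, falvor and ionzan make fenond. [1 rule application]
zelfen: falvor and ionzan → fenond (Recipe 2). ionzan and fenond → zelfen (Recipe 5). [2 rule applications]
fenond needs fewer.

fenond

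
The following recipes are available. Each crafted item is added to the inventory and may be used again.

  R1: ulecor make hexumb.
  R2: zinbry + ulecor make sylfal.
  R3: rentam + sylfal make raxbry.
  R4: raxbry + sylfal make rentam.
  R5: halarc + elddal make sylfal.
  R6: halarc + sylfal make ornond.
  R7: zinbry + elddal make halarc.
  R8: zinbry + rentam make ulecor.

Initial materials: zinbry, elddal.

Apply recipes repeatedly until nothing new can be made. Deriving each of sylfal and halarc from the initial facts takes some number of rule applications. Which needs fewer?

halarc

halarc: Using R7, zinbry and elddal make halarc. [1 rule application]
sylfal: zinbry + elddal → halarc (R7). Using R5, halarc and elddal make sylfal. [2 rule applications]
halarc needs fewer.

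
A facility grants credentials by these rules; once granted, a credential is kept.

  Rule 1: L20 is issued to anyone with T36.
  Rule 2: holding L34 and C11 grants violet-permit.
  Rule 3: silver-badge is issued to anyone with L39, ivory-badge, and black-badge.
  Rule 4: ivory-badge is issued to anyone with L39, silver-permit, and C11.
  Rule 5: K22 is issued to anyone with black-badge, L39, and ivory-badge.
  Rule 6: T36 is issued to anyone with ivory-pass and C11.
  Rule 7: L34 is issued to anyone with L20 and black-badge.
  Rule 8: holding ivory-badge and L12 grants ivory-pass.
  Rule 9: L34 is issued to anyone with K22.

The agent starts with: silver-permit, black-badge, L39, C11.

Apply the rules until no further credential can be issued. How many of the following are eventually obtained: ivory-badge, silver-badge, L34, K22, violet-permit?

5

Holding L39, silver-permit, and C11 grants ivory-badge (Rule 4).
Holding L39, ivory-badge, and black-badge grants silver-badge (Rule 3).
Holding black-badge, L39, and ivory-badge grants K22 (Rule 5).
Holding K22 grants L34 (Rule 9).
Holding L34 and C11 grants violet-permit (Rule 2).
ivory-badge: reached.
silver-badge: reached.
L34: reached.
K22: reached.
violet-permit: reached.
All 5 are reached.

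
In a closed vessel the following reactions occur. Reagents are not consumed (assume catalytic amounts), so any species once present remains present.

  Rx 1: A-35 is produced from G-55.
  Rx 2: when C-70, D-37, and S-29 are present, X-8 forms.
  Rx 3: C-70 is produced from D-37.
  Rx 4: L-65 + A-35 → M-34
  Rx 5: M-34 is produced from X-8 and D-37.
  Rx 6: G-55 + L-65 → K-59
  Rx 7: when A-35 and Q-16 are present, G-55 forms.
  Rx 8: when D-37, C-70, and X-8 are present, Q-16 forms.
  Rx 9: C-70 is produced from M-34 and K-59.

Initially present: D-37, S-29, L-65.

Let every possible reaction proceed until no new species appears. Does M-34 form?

D-37 present → C-70 forms (Rx 3).
C-70, D-37, and S-29 present → X-8 forms (Rx 2).
X-8 and D-37 present → M-34 forms (Rx 5).

Yes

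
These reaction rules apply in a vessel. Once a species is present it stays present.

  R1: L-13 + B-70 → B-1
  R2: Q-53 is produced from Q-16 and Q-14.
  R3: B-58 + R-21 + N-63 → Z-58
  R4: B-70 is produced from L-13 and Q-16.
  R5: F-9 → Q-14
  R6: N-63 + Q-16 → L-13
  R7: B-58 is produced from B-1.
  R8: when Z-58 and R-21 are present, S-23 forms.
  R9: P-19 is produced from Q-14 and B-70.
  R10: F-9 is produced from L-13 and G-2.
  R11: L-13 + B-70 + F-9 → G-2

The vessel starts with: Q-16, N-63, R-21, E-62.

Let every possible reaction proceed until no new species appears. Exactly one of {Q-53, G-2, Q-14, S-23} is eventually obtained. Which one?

N-63 and Q-16 present → L-13 forms (R6).
L-13 and Q-16 present → B-70 forms (R4).
L-13 and B-70 present → B-1 forms (R1).
B-1 present → B-58 forms (R7).
B-58, R-21, and N-63 present → Z-58 forms (R3).
Z-58 and R-21 present → S-23 forms (R8).
G-2 would need L-13, B-70, and F-9 (R11), but F-9 never forms. Q-14 would need F-9 (R5), but F-9 never forms. Q-53 would need Q-16 and Q-14 (R2), but Q-14 never forms.

S-23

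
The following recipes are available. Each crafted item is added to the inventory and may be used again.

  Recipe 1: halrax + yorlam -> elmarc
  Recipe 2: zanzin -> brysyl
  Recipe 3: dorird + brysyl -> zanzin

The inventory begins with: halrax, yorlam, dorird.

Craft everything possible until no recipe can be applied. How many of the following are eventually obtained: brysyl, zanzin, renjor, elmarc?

Using Recipe 1, halrax and yorlam make elmarc.
brysyl would need zanzin (Recipe 2), but zanzin is never obtained.
zanzin would need dorird and brysyl (Recipe 3), but brysyl is never obtained.
No rule produces renjor, and it is not given.
elmarc: reached.
Reached: elmarc — 1 of the 4.

1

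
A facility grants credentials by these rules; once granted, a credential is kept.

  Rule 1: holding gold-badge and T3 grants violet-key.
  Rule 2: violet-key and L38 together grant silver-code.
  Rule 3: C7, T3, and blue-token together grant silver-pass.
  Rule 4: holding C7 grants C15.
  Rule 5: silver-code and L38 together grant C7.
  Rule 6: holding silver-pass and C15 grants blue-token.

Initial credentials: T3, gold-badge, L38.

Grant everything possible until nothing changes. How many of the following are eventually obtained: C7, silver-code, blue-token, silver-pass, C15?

3

Holding gold-badge and T3 grants violet-key (Rule 1).
Holding violet-key and L38 grants silver-code (Rule 2).
Holding silver-code and L38 grants C7 (Rule 5).
Holding C7 grants C15 (Rule 4).
C7: reached.
silver-code: reached.
blue-token would need silver-pass and C15 (Rule 6), but silver-pass is never granted.
silver-pass would need C7, T3, and blue-token (Rule 3), but blue-token is never granted.
C15: reached.
Reached: C7, silver-code, and C15 — 3 of the 5.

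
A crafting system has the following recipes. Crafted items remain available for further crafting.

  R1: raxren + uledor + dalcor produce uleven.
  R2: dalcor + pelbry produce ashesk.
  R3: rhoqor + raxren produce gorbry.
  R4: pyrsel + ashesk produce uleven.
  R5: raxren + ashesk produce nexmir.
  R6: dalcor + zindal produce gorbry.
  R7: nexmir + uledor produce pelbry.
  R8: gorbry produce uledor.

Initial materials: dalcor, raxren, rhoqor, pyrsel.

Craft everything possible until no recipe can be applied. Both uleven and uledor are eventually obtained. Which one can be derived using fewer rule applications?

uledor

uledor: rhoqor + raxren → gorbry (R3). Using R8, gorbry makes uledor. [2 rule applications]
uleven: rhoqor + raxren → gorbry (R3). Using R8, gorbry makes uledor. Using R1, raxren, uledor, and dalcor make uleven. [3 rule applications]
uledor needs fewer.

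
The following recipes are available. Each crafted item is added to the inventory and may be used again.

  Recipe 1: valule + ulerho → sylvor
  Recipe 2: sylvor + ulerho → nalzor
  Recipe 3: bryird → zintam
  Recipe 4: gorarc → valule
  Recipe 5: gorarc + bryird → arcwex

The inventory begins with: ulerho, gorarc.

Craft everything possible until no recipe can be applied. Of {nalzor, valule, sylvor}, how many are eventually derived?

Using Recipe 4, gorarc makes valule.
Using Recipe 1, valule and ulerho make sylvor.
Using Recipe 2, sylvor and ulerho make nalzor.
nalzor: reached.
valule: reached.
sylvor: reached.
All 3 are reached.

3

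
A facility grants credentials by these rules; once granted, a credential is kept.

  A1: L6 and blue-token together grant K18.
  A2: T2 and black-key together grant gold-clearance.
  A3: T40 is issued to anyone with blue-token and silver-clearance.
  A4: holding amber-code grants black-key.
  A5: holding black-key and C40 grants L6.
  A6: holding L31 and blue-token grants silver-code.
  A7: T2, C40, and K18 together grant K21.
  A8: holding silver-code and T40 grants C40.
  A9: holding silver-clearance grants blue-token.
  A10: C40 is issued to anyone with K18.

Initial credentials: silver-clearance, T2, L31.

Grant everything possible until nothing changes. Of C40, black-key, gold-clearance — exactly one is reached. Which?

C40

Holding silver-clearance grants blue-token (A9).
Holding L31 and blue-token grants silver-code (A6).
Holding blue-token and silver-clearance grants T40 (A3).
Holding silver-code and T40 grants C40 (A8).
black-key would need amber-code (A4), but amber-code is never granted. gold-clearance would need T2 and black-key (A2), but black-key is never granted.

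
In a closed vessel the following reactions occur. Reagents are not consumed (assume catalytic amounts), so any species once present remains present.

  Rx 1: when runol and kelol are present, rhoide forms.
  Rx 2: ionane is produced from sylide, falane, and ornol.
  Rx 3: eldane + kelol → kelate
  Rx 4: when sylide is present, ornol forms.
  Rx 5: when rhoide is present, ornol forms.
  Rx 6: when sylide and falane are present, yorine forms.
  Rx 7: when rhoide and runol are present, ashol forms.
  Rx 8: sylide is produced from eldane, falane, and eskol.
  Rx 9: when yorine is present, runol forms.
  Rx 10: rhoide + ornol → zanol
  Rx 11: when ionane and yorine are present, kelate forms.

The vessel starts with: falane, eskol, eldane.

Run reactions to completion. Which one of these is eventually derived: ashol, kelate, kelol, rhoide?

eldane, falane, and eskol present → sylide forms (Rx 8).
sylide present → ornol forms (Rx 4).
sylide and falane present → yorine forms (Rx 6).
sylide, falane, and ornol present → ionane forms (Rx 2).
ionane and yorine present → kelate forms (Rx 11).
No rule produces kelol, and it is not given. rhoide would need runol and kelol (Rx 1), but kelol never forms. ashol would need rhoide and runol (Rx 7), but rhoide never forms.

kelate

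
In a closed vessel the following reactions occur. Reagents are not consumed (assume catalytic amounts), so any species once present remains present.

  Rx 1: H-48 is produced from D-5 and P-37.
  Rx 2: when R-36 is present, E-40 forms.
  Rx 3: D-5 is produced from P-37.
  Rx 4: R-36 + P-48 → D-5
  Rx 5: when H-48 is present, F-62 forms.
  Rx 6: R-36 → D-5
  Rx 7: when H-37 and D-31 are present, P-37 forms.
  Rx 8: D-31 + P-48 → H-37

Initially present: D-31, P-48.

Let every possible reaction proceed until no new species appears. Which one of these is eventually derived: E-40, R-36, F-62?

F-62

D-31 and P-48 present → H-37 forms (Rx 8).
H-37 and D-31 present → P-37 forms (Rx 7).
P-37 present → D-5 forms (Rx 3).
D-5 and P-37 present → H-48 forms (Rx 1).
H-48 present → F-62 forms (Rx 5).
E-40 would need R-36 (Rx 2), but R-36 never forms. No rule produces R-36, and it is not given.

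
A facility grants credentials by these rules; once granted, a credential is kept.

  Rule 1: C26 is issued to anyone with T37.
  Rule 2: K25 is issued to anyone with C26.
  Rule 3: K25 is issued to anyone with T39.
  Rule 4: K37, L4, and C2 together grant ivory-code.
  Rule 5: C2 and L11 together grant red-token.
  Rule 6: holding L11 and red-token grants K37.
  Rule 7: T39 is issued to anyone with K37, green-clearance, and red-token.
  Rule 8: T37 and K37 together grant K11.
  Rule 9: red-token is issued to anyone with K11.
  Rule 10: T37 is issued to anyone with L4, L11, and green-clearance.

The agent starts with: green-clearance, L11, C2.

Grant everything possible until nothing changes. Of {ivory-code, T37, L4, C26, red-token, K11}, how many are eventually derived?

1

Holding C2 and L11 grants red-token (Rule 5).
ivory-code would need K37, L4, and C2 (Rule 4), but L4 is never granted.
T37 would need L4, L11, and green-clearance (Rule 10), but L4 is never granted.
No rule produces L4, and it is not given.
C26 would need T37 (Rule 1), but T37 is never granted.
red-token: reached.
K11 would need T37 and K37 (Rule 8), but T37 is never granted.
Reached: red-token — 1 of the 6.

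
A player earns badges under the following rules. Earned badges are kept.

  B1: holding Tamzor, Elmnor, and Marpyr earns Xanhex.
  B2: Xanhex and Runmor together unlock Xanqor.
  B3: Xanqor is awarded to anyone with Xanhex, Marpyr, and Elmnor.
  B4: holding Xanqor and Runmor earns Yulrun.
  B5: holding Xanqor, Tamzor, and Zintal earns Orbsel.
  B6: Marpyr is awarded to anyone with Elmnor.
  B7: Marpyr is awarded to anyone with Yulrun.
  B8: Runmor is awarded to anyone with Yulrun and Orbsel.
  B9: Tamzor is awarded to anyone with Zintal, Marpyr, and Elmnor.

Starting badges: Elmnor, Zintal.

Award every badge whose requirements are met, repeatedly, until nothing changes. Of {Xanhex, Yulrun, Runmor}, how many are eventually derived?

1

With Elmnor, Marpyr is earned (B6).
With Zintal, Marpyr, and Elmnor, Tamzor is earned (B9).
With Tamzor, Elmnor, and Marpyr, Xanhex is earned (B1).
Xanhex: reached.
Yulrun would need Xanqor and Runmor (B4), but Runmor is never earned.
Runmor would need Yulrun and Orbsel (B8), but Yulrun is never earned.
Reached: Xanhex — 1 of the 3.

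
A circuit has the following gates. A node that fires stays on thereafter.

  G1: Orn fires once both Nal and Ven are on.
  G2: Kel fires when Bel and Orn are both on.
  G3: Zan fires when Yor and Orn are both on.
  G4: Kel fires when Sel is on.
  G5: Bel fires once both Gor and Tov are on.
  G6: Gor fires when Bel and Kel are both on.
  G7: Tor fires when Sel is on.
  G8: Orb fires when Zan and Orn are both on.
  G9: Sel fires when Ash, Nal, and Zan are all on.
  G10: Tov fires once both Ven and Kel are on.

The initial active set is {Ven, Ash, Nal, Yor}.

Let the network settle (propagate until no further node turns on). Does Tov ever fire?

G1: Nal and Ven on → Orn on.
G3: Yor and Orn on → Zan on.
Ash, Nal, and Zan are on, so Sel fires (G9).
Sel is on, so Kel fires (G4).
G10: Ven and Kel on → Tov on.

Yes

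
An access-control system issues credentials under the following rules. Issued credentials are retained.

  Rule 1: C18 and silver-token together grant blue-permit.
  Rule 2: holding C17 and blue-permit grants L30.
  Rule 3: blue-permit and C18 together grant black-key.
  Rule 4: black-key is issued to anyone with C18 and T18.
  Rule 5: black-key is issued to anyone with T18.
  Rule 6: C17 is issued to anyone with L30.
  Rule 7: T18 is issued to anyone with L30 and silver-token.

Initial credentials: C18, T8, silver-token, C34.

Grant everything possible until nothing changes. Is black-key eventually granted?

Yes

Holding C18 and silver-token grants blue-permit (Rule 1).
Holding blue-permit and C18 grants black-key (Rule 3).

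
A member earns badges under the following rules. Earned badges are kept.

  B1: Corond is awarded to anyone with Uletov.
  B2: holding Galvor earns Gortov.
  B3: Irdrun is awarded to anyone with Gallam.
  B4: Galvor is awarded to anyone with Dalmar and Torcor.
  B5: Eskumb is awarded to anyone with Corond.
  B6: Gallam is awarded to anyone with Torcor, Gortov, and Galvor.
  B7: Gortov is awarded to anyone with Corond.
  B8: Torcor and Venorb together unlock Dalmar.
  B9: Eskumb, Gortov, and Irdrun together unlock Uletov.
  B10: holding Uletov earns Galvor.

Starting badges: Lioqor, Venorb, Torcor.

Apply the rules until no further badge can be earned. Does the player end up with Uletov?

No

Uletov would need Eskumb, Gortov, and Irdrun (B9), but Eskumb is never earned.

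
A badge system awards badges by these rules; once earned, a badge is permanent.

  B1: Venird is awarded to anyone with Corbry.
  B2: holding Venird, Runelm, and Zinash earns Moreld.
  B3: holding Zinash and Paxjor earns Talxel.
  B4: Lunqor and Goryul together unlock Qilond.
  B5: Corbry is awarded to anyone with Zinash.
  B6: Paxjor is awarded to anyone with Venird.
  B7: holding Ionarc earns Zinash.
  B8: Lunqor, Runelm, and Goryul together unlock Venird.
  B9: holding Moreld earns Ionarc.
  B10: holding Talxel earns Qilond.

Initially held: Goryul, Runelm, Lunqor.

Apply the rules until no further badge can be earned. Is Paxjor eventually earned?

With Lunqor, Runelm, and Goryul, Venird is earned (B8).
With Venird, Paxjor is earned (B6).

Yes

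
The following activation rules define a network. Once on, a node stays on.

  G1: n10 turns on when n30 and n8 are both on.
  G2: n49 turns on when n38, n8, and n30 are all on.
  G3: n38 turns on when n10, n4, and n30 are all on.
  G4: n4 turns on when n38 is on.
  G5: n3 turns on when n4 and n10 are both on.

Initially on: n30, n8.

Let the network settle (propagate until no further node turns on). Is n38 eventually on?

n38 would need n10, n4, and n30 (G3), but n4 never turns on.

No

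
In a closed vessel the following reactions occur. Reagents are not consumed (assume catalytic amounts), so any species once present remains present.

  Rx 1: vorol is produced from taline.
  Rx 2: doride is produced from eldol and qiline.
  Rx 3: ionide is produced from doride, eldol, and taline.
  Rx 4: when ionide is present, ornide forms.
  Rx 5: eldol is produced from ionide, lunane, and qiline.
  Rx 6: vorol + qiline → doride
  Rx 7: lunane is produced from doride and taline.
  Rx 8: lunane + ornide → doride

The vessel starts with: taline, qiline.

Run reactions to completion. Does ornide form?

ornide would need ionide (Rx 4), but ionide never forms.

No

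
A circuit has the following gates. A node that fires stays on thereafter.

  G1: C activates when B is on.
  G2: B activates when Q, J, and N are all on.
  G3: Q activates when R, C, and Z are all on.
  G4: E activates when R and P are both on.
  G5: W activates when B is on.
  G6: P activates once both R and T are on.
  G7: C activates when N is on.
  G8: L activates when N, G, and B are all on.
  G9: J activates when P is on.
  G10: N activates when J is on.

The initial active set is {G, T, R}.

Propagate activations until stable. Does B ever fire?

No

B would need Q, J, and N (G2), but Q never turns on.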